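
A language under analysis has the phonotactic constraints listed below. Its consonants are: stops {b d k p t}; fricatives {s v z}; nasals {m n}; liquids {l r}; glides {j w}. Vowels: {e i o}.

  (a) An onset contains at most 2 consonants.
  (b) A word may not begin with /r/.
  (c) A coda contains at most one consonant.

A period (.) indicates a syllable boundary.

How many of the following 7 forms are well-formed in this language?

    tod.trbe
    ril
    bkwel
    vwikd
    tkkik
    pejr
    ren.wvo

0

tod.trbe — violates constraint (a): syllable 2 onset /trb/ has 3 consonants (> 2) → ill-formed
ril — violates constraint (b): word begins with /r/ → ill-formed
bkwel — violates constraint (a): syllable 1 onset /bkw/ has 3 consonants (> 2) → ill-formed
vwikd — violates constraint (c): syllable 1 coda /kd/ has 2 consonants (> 1) → ill-formed
tkkik — violates constraint (a): syllable 1 onset /tkk/ has 3 consonants (> 2) → ill-formed
pejr — violates constraint (c): syllable 1 coda /jr/ has 2 consonants (> 1) → ill-formed
ren.wvo — violates constraint (b): word begins with /r/ → ill-formed
No form is well-formed → 0.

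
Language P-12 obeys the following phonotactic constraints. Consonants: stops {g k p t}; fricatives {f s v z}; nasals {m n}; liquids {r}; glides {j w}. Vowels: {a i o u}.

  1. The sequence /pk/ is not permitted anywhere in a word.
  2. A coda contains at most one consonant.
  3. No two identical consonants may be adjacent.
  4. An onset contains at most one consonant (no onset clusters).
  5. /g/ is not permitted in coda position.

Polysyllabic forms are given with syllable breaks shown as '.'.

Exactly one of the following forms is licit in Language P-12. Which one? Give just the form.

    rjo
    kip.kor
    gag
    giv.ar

giv.ar

rjo — violates constraint 4: syllable 1 onset /rj/ has 2 consonants (> 1) → illicit
kip.kor — violates constraint 1: contains banned sequence /pk/ → illicit
gag — violates constraint 5: syllable 1 coda contains /g/ → illicit
giv.ar — σ1 onset /g/, coda /v/ ok; σ2 onset /∅/, coda /r/ ok → licit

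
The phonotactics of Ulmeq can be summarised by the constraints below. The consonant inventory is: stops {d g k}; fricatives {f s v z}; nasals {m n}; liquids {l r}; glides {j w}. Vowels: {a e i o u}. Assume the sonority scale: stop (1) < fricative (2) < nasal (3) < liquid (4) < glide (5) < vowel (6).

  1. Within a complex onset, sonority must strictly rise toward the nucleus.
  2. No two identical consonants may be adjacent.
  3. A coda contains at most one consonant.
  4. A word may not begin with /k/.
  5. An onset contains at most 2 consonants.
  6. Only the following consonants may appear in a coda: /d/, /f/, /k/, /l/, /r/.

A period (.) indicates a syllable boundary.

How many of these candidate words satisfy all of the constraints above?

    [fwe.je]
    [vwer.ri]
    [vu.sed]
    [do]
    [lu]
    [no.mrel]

5

[fwe.je] — σ1 onset /fw/ (2→5 rises), coda /∅/ ok; σ2 onset /j/, coda /∅/ ok → well-formed
[vwer.ri] — violates constraint 2: adjacent identical consonants /rr/ → ill-formed
[vu.sed] — σ1 onset /v/, coda /∅/ ok; σ2 onset /s/, coda /d/ ok → well-formed
[do] — σ1 onset /d/, coda /∅/ ok → well-formed
[lu] — σ1 onset /l/, coda /∅/ ok → well-formed
[no.mrel] — σ1 onset /n/, coda /∅/ ok; σ2 onset /mr/ (3→4 rises), coda /l/ ok → well-formed
Well-formed: [fwe.je], [vu.sed], [do], [lu], [no.mrel] → 5.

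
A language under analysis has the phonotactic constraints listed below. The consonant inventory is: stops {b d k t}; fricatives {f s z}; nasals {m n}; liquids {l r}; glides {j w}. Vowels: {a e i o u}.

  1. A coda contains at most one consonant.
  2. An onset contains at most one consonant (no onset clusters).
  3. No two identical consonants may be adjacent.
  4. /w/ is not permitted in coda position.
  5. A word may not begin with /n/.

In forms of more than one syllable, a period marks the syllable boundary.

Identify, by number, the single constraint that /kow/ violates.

/kow/: syllable 1 coda contains /w/.
This is a violation of constraint 4: "/w/ is not permitted in coda position."
The remaining constraints (1, 2, 3, 5) are satisfied.

4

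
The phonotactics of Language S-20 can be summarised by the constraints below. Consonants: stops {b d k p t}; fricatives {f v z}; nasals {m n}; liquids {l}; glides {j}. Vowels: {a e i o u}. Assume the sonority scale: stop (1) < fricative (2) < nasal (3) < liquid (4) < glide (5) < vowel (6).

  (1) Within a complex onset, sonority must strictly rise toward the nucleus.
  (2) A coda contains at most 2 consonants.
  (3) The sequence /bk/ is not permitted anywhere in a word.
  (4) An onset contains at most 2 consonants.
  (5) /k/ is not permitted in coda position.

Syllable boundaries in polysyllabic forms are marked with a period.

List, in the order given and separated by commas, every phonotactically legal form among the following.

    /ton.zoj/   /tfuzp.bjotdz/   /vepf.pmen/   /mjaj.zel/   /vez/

/ton.zoj/, /vepf.pmen/, /mjaj.zel/, /vez/

/ton.zoj/ — σ1 onset /t/, coda /n/ ok; σ2 onset /z/, coda /j/ ok → phonotactically legal
/tfuzp.bjotdz/ — violates constraint 2: syllable 2 coda /tdz/ has 3 consonants (> 2) → phonotactically illegal
/vepf.pmen/ — σ1 onset /v/, coda /pf/ (2C) ok; σ2 onset /pm/ (1→3 rises), coda /n/ ok → phonotactically legal
/mjaj.zel/ — σ1 onset /mj/ (3→5 rises), coda /j/ ok; σ2 onset /z/, coda /l/ ok → phonotactically legal
/vez/ — σ1 onset /v/, coda /z/ ok → phonotactically legal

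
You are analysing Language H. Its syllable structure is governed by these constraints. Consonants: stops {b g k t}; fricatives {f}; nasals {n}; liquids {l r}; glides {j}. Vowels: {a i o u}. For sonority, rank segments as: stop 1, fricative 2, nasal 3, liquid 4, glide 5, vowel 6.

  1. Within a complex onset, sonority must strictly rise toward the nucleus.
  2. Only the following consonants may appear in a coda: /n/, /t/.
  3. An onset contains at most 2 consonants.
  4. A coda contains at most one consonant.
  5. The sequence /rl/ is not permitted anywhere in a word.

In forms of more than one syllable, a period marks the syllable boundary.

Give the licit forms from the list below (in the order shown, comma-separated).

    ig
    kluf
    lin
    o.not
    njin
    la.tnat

ig — violates constraint 2: syllable 1 coda contains /g/, which is not a licensed coda consonant → illicit
kluf — violates constraint 2: syllable 1 coda contains /f/, which is not a licensed coda consonant → illicit
lin — σ1 onset /l/, coda /n/ ok → licit
o.not — σ1 onset /∅/, coda /∅/ ok; σ2 onset /n/, coda /t/ ok → licit
njin — σ1 onset /nj/ (3→5 rises), coda /n/ ok → licit
la.tnat — σ1 onset /l/, coda /∅/ ok; σ2 onset /tn/ (1→3 rises), coda /t/ ok → licit

lin, o.not, njin, la.tnat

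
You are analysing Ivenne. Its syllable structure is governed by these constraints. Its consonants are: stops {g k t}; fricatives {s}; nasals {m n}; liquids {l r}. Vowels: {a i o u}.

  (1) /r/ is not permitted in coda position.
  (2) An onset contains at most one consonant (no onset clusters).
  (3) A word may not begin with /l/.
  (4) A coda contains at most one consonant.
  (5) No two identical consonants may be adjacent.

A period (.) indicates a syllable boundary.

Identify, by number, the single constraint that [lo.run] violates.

[lo.run]: word begins with /l/.
This is a violation of constraint 3: "A word may not begin with /l/."
The remaining constraints (1, 2, 4, 5) are satisfied.

3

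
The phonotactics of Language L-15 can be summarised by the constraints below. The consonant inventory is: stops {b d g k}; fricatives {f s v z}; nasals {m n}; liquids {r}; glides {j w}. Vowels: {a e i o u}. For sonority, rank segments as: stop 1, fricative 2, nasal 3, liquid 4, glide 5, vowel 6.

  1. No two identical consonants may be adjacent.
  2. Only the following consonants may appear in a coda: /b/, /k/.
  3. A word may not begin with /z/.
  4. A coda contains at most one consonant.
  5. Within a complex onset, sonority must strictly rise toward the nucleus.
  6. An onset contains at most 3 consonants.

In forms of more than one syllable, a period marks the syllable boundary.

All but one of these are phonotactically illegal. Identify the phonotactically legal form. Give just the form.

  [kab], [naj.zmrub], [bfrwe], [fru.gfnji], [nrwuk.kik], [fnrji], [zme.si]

[kab] — σ1 onset /k/, coda /b/ ok → phonotactically legal
[naj.zmrub] — violates constraint 2: syllable 1 coda contains /j/, which is not a licensed coda consonant → phonotactically illegal
[bfrwe] — violates constraint 6: syllable 1 onset /bfrw/ has 4 consonants (> 3) → phonotactically illegal
[fru.gfnji] — violates constraint 6: syllable 2 onset /gfnj/ has 4 consonants (> 3) → phonotactically illegal
[nrwuk.kik] — violates constraint 1: adjacent identical consonants /kk/ → phonotactically illegal
[fnrji] — violates constraint 6: syllable 1 onset /fnrj/ has 4 consonants (> 3) → phonotactically illegal
[zme.si] — violates constraint 3: word begins with /z/ → phonotactically illegal

[kab]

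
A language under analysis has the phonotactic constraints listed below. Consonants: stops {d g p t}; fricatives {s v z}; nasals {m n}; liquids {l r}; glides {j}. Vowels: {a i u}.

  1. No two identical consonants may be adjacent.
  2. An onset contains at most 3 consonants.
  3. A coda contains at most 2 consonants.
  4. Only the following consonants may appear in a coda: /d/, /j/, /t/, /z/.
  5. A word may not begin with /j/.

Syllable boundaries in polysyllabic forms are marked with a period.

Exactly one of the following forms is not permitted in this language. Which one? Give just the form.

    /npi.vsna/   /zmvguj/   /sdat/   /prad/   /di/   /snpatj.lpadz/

/npi.vsna/ — σ1 onset /np/ (2C), coda /∅/ ok; σ2 onset /vsn/ (3C), coda /∅/ ok → permitted
/zmvguj/ — violates constraint 2: syllable 1 onset /zmvg/ has 4 consonants (> 3) → not permitted
/sdat/ — σ1 onset /sd/ (2C), coda /t/ ok → permitted
/prad/ — σ1 onset /pr/ (2C), coda /d/ ok → permitted
/di/ — σ1 onset /d/, coda /∅/ ok → permitted
/snpatj.lpadz/ — σ1 onset /snp/ (3C), coda /tj/ (2C) ok; σ2 onset /lp/ (2C), coda /dz/ (2C) ok → permitted

/zmvguj/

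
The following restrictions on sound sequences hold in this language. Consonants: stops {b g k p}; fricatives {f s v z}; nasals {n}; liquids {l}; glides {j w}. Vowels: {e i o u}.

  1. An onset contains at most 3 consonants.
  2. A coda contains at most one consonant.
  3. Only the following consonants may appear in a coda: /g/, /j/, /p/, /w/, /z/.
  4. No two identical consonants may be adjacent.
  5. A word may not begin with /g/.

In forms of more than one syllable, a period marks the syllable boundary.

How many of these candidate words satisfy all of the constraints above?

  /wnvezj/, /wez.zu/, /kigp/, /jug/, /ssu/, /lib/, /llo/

1

/wnvezj/ — violates constraint 2: syllable 1 coda /zj/ has 2 consonants (> 1) → illicit
/wez.zu/ — violates constraint 4: adjacent identical consonants /zz/ → illicit
/kigp/ — violates constraint 2: syllable 1 coda /gp/ has 2 consonants (> 1) → illicit
/jug/ — σ1 onset /j/, coda /g/ ok → licit
/ssu/ — violates constraint 4: adjacent identical consonants /ss/ → illicit
/lib/ — violates constraint 3: syllable 1 coda contains /b/, which is not a licensed coda consonant → illicit
/llo/ — violates constraint 4: adjacent identical consonants /ll/ → illicit
Licit: /jug/ → 1.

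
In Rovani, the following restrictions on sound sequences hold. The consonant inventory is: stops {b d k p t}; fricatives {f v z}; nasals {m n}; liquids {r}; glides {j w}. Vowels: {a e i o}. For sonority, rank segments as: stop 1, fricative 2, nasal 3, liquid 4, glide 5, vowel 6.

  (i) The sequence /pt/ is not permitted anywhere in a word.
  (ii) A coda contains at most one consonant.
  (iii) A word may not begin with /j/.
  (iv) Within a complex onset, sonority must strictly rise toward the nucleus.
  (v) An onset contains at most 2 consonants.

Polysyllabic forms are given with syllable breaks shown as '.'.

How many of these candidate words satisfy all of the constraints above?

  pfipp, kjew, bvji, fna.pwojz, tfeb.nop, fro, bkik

3

pfipp — violates constraint (ii): syllable 1 coda /pp/ has 2 consonants (> 1) → illicit
kjew — σ1 onset /kj/ (1→5 rises), coda /w/ ok → licit
bvji — violates constraint (v): syllable 1 onset /bvj/ has 3 consonants (> 2) → illicit
fna.pwojz — violates constraint (ii): syllable 2 coda /jz/ has 2 consonants (> 1) → illicit
tfeb.nop — σ1 onset /tf/ (1→2 rises), coda /b/ ok; σ2 onset /n/, coda /p/ ok → licit
fro — σ1 onset /fr/ (2→4 rises), coda /∅/ ok → licit
bkik — violates constraint (iv): syllable 1 onset /bk/: /b/ (stop, 1) → /k/ (stop, 1) does not rise → illicit
Licit: kjew, tfeb.nop, fro → 3.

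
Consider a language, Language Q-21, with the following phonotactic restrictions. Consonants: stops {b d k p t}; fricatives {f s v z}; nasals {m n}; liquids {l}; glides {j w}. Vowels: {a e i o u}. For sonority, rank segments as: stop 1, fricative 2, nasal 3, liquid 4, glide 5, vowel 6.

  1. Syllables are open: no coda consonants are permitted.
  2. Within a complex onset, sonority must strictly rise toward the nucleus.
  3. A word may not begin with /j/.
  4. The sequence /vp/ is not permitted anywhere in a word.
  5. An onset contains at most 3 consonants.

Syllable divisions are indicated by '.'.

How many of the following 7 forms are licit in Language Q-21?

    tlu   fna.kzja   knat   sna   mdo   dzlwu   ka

4

tlu — σ1 onset /tl/ (1→4 rises), coda /∅/ ok → licit
fna.kzja — σ1 onset /fn/ (2→3 rises), coda /∅/ ok; σ2 onset /kzj/ (1→2→5 rises), coda /∅/ ok → licit
knat — violates constraint 1: syllable 1 coda /t/ has 1 consonant (> 0) → illicit
sna — σ1 onset /sn/ (2→3 rises), coda /∅/ ok → licit
mdo — violates constraint 2: syllable 1 onset /md/: /m/ (nasal, 3) → /d/ (stop, 1) does not rise → illicit
dzlwu — violates constraint 5: syllable 1 onset /dzlw/ has 4 consonants (> 3) → illicit
ka — σ1 onset /k/, coda /∅/ ok → licit
Licit: tlu, fna.kzja, sna, ka → 4.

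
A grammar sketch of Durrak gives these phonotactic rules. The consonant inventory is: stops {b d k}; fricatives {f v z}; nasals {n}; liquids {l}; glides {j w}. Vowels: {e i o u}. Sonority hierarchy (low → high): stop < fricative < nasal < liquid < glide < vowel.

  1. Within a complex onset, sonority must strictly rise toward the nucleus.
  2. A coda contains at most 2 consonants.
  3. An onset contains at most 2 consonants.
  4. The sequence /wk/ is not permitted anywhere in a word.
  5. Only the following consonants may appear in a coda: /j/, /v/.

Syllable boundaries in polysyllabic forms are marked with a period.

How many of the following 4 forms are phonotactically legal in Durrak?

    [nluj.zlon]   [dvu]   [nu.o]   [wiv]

[nluj.zlon] — violates constraint 5: syllable 2 coda contains /n/, which is not a licensed coda consonant → phonotactically illegal
[dvu] — σ1 onset /dv/ (1→2 rises), coda /∅/ ok → phonotactically legal
[nu.o] — σ1 onset /n/, coda /∅/ ok; σ2 onset /∅/, coda /∅/ ok → phonotactically legal
[wiv] — σ1 onset /w/, coda /v/ ok → phonotactically legal
Phonotactically legal: [dvu], [nu.o], [wiv] → 3.

3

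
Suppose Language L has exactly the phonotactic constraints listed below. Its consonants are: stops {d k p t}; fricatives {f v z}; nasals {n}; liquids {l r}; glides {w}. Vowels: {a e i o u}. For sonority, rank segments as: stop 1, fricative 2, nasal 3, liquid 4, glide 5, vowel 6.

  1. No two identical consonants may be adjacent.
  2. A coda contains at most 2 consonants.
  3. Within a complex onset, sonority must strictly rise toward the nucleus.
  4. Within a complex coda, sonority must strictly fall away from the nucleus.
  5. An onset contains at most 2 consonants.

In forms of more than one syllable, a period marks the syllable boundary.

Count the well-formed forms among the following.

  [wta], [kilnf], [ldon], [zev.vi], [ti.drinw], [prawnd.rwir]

[wta] — violates constraint 3: syllable 1 onset /wt/: /w/ (glide, 5) → /t/ (stop, 1) does not rise → ill-formed
[kilnf] — violates constraint 2: syllable 1 coda /lnf/ has 3 consonants (> 2) → ill-formed
[ldon] — violates constraint 3: syllable 1 onset /ld/: /l/ (liquid, 4) → /d/ (stop, 1) does not rise → ill-formed
[zev.vi] — violates constraint 1: adjacent identical consonants /vv/ → ill-formed
[ti.drinw] — violates constraint 4: syllable 2 coda /nw/: /n/ (nasal, 3) → /w/ (glide, 5) does not fall → ill-formed
[prawnd.rwir] — violates constraint 2: syllable 1 coda /wnd/ has 3 consonants (> 2) → ill-formed
No form is well-formed → 0.

0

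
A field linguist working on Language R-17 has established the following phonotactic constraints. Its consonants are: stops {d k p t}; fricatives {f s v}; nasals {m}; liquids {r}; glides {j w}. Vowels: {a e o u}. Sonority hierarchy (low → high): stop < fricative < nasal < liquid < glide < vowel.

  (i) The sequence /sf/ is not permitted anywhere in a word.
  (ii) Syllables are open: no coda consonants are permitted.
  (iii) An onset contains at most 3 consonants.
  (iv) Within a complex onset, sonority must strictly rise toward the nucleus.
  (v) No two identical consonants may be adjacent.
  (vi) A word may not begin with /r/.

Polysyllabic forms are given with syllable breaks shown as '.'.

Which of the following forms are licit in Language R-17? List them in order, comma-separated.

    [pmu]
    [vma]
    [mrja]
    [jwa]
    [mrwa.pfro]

[pmu] — σ1 onset /pm/ (1→3 rises), coda /∅/ ok → licit
[vma] — σ1 onset /vm/ (2→3 rises), coda /∅/ ok → licit
[mrja] — σ1 onset /mrj/ (3→4→5 rises), coda /∅/ ok → licit
[jwa] — violates constraint (iv): syllable 1 onset /jw/: /j/ (glide, 5) → /w/ (glide, 5) does not rise → illicit
[mrwa.pfro] — σ1 onset /mrw/ (3→4→5 rises), coda /∅/ ok; σ2 onset /pfr/ (1→2→4 rises), coda /∅/ ok → licit

[pmu], [vma], [mrja], [mrwa.pfro]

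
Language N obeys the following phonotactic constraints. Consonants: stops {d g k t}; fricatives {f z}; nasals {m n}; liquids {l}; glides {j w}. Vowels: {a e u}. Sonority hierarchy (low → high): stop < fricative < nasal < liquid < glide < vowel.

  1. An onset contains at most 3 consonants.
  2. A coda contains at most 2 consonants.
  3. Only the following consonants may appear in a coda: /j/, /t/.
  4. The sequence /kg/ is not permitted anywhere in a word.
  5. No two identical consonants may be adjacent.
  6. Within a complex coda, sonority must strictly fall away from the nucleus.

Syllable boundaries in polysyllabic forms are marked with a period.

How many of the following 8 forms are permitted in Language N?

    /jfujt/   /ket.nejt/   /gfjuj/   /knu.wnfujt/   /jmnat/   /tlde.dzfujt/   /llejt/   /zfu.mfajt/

7

/jfujt/ — σ1 onset /jf/ (2C), coda /jt/ (5→1 falls) ok → permitted
/ket.nejt/ — σ1 onset /k/, coda /t/ ok; σ2 onset /n/, coda /jt/ (5→1 falls) ok → permitted
/gfjuj/ — σ1 onset /gfj/ (3C), coda /j/ ok → permitted
/knu.wnfujt/ — σ1 onset /kn/ (2C), coda /∅/ ok; σ2 onset /wnf/ (3C), coda /jt/ (5→1 falls) ok → permitted
/jmnat/ — σ1 onset /jmn/ (3C), coda /t/ ok → permitted
/tlde.dzfujt/ — σ1 onset /tld/ (3C), coda /∅/ ok; σ2 onset /dzf/ (3C), coda /jt/ (5→1 falls) ok → permitted
/llejt/ — violates constraint 5: adjacent identical consonants /ll/ → not permitted
/zfu.mfajt/ — σ1 onset /zf/ (2C), coda /∅/ ok; σ2 onset /mf/ (2C), coda /jt/ (5→1 falls) ok → permitted
Permitted: /jfujt/, /ket.nejt/, /gfjuj/, /knu.wnfujt/, /jmnat/, /tlde.dzfujt/, /zfu.mfajt/ → 7.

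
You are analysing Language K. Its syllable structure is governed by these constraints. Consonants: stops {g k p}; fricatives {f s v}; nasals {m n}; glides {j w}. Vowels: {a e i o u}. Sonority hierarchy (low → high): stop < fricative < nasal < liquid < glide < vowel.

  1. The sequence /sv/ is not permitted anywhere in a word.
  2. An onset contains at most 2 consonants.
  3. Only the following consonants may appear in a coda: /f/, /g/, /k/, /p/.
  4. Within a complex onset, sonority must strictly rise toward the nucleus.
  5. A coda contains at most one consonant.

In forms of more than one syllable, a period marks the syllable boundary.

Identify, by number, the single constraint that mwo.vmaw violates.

mwo.vmaw: syllable 2 coda contains /w/, which is not a licensed coda consonant.
This is a violation of constraint 3: "Only the following consonants may appear in a coda: /f/, /g/, /k/, /p/."
The remaining constraints (1, 2, 4, 5) are satisfied.

3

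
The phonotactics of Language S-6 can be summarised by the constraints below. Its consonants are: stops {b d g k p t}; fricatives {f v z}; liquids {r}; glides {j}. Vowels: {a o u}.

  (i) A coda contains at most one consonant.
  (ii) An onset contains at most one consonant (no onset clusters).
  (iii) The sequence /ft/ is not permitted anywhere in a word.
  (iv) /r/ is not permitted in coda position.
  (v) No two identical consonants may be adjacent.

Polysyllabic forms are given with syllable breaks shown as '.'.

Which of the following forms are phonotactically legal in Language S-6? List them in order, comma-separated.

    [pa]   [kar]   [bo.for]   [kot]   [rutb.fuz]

[pa] — σ1 onset /p/, coda /∅/ ok → phonotactically legal
[kar] — violates constraint (iv): syllable 1 coda contains /r/ → phonotactically illegal
[bo.for] — violates constraint (iv): syllable 2 coda contains /r/ → phonotactically illegal
[kot] — σ1 onset /k/, coda /t/ ok → phonotactically legal
[rutb.fuz] — violates constraint (i): syllable 1 coda /tb/ has 2 consonants (> 1) → phonotactically illegal

[pa], [kot]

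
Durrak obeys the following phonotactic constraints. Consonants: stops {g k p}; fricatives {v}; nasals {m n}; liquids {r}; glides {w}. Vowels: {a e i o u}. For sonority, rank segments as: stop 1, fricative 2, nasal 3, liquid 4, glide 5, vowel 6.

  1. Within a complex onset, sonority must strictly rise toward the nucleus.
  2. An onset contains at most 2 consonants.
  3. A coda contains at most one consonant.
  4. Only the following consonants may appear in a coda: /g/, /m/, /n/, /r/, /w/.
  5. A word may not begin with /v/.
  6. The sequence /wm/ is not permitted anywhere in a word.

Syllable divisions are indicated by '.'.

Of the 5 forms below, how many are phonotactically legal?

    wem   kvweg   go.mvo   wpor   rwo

2

wem — σ1 onset /w/, coda /m/ ok → phonotactically legal
kvweg — violates constraint 2: syllable 1 onset /kvw/ has 3 consonants (> 2) → phonotactically illegal
go.mvo — violates constraint 1: syllable 2 onset /mv/: /m/ (nasal, 3) → /v/ (fricative, 2) does not rise → phonotactically illegal
wpor — violates constraint 1: syllable 1 onset /wp/: /w/ (glide, 5) → /p/ (stop, 1) does not rise → phonotactically illegal
rwo — σ1 onset /rw/ (4→5 rises), coda /∅/ ok → phonotactically legal
Phonotactically legal: wem, rwo → 2.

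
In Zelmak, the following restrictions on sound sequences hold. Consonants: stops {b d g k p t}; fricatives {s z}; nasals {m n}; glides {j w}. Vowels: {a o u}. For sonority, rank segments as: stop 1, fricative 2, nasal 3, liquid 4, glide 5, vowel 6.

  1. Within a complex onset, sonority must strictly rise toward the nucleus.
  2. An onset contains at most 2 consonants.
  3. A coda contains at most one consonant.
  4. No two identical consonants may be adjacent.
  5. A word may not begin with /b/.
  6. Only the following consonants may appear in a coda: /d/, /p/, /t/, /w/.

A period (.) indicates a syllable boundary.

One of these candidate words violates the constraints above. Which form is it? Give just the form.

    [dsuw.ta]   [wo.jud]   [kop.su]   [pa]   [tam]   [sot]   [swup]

[tam]

[dsuw.ta] — σ1 onset /ds/ (1→2 rises), coda /w/ ok; σ2 onset /t/, coda /∅/ ok → phonotactically legal
[wo.jud] — σ1 onset /w/, coda /∅/ ok; σ2 onset /j/, coda /d/ ok → phonotactically legal
[kop.su] — σ1 onset /k/, coda /p/ ok; σ2 onset /s/, coda /∅/ ok → phonotactically legal
[pa] — σ1 onset /p/, coda /∅/ ok → phonotactically legal
[tam] — violates constraint 6: syllable 1 coda contains /m/, which is not a licensed coda consonant → phonotactically illegal
[sot] — σ1 onset /s/, coda /t/ ok → phonotactically legal
[swup] — σ1 onset /sw/ (2→5 rises), coda /p/ ok → phonotactically legal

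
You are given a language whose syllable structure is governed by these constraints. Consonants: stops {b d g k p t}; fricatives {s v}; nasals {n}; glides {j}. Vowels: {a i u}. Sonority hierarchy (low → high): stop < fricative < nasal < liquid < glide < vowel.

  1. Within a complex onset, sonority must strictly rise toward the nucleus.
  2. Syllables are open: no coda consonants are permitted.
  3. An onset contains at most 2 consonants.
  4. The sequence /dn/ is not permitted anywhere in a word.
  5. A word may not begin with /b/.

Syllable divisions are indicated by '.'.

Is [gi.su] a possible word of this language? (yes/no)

yes

[gi.su] — σ1 onset /g/, coda /∅/ ok; σ2 onset /s/, coda /∅/ ok → permitted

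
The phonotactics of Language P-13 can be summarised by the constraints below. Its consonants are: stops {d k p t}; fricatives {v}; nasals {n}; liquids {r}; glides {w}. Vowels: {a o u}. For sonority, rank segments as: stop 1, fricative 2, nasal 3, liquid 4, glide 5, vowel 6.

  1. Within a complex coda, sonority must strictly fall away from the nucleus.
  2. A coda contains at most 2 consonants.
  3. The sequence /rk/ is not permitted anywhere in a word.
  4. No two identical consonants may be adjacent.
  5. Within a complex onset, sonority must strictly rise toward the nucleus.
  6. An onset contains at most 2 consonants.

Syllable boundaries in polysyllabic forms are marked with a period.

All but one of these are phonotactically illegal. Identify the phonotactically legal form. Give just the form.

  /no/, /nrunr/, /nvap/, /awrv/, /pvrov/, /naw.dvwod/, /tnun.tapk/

/no/

/no/ — σ1 onset /n/, coda /∅/ ok → phonotactically legal
/nrunr/ — violates constraint 1: syllable 1 coda /nr/: /n/ (nasal, 3) → /r/ (liquid, 4) does not fall → phonotactically illegal
/nvap/ — violates constraint 5: syllable 1 onset /nv/: /n/ (nasal, 3) → /v/ (fricative, 2) does not rise → phonotactically illegal
/awrv/ — violates constraint 2: syllable 1 coda /wrv/ has 3 consonants (> 2) → phonotactically illegal
/pvrov/ — violates constraint 6: syllable 1 onset /pvr/ has 3 consonants (> 2) → phonotactically illegal
/naw.dvwod/ — violates constraint 6: syllable 2 onset /dvw/ has 3 consonants (> 2) → phonotactically illegal
/tnun.tapk/ — violates constraint 1: syllable 2 coda /pk/: /p/ (stop, 1) → /k/ (stop, 1) does not fall → phonotactically illegal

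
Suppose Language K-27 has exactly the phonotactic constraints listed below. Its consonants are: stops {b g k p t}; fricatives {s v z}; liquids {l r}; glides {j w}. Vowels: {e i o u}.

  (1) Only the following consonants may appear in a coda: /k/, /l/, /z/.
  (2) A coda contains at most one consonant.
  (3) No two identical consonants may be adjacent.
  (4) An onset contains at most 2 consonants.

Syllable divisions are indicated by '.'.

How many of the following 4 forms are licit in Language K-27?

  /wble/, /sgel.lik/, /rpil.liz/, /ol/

1

/wble/ — violates constraint 4: syllable 1 onset /wbl/ has 3 consonants (> 2) → illicit
/sgel.lik/ — violates constraint 3: adjacent identical consonants /ll/ → illicit
/rpil.liz/ — violates constraint 3: adjacent identical consonants /ll/ → illicit
/ol/ — σ1 onset /∅/, coda /l/ ok → licit
Licit: /ol/ → 1.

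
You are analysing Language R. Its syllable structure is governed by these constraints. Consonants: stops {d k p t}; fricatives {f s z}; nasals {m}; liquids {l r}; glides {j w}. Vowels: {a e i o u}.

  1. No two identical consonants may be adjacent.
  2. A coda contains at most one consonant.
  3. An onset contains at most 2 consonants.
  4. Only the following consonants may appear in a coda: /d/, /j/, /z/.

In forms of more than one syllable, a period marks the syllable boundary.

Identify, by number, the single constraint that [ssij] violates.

[ssij]: adjacent identical consonants /ss/.
This is a violation of constraint 1: "No two identical consonants may be adjacent."
The remaining constraints (2, 3, 4) are satisfied.

1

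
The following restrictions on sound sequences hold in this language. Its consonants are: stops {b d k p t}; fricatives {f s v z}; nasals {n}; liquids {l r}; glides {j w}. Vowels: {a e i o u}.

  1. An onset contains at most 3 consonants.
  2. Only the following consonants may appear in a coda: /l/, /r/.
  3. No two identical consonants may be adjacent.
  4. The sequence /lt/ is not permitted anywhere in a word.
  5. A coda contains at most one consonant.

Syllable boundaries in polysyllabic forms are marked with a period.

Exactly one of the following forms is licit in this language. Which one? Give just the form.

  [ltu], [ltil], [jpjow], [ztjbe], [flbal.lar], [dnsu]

[ltu] — violates constraint 4: contains banned sequence /lt/ → illicit
[ltil] — violates constraint 4: contains banned sequence /lt/ → illicit
[jpjow] — violates constraint 2: syllable 1 coda contains /w/, which is not a licensed coda consonant → illicit
[ztjbe] — violates constraint 1: syllable 1 onset /ztjb/ has 4 consonants (> 3) → illicit
[flbal.lar] — violates constraint 3: adjacent identical consonants /ll/ → illicit
[dnsu] — σ1 onset /dns/ (3C), coda /∅/ ok → licit

[dnsu]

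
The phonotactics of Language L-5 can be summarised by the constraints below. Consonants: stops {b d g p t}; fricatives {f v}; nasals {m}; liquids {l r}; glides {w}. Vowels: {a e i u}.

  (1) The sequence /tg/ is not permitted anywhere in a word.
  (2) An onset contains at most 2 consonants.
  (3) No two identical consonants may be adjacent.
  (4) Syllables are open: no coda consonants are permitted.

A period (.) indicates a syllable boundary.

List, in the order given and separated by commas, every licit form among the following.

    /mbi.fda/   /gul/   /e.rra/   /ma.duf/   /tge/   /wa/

/mbi.fda/, /wa/

/mbi.fda/ — σ1 onset /mb/ (2C), coda /∅/ ok; σ2 onset /fd/ (2C), coda /∅/ ok → licit
/gul/ — violates constraint 4: syllable 1 coda /l/ has 1 consonant (> 0) → illicit
/e.rra/ — violates constraint 3: adjacent identical consonants /rr/ → illicit
/ma.duf/ — violates constraint 4: syllable 2 coda /f/ has 1 consonant (> 0) → illicit
/tge/ — violates constraint 1: contains banned sequence /tg/ → illicit
/wa/ — σ1 onset /w/, coda /∅/ ok → licit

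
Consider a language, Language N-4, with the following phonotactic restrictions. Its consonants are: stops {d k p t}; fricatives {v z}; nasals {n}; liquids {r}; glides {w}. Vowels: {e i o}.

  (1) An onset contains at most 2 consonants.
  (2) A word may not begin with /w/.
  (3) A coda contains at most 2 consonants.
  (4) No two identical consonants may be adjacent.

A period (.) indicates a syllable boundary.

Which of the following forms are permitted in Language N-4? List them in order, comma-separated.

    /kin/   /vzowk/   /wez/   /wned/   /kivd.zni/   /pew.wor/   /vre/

/kin/ — σ1 onset /k/, coda /n/ ok → permitted
/vzowk/ — σ1 onset /vz/ (2C), coda /wk/ (2C) ok → permitted
/wez/ — violates constraint 2: word begins with /w/ → not permitted
/wned/ — violates constraint 2: word begins with /w/ → not permitted
/kivd.zni/ — σ1 onset /k/, coda /vd/ (2C) ok; σ2 onset /zn/ (2C), coda /∅/ ok → permitted
/pew.wor/ — violates constraint 4: adjacent identical consonants /ww/ → not permitted
/vre/ — σ1 onset /vr/ (2C), coda /∅/ ok → permitted

/kin/, /vzowk/, /kivd.zni/, /vre/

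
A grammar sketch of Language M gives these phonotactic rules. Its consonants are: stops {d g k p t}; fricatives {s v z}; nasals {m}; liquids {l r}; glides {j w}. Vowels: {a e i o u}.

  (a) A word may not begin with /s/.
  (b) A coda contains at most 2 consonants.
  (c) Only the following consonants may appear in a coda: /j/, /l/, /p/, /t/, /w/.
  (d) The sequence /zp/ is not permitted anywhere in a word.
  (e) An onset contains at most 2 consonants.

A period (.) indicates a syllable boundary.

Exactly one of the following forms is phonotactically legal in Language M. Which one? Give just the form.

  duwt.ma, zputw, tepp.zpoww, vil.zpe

duwt.ma

duwt.ma — σ1 onset /d/, coda /wt/ (2C) ok; σ2 onset /m/, coda /∅/ ok → phonotactically legal
zputw — violates constraint (d): contains banned sequence /zp/ → phonotactically illegal
tepp.zpoww — violates constraint (d): contains banned sequence /zp/ → phonotactically illegal
vil.zpe — violates constraint (d): contains banned sequence /zp/ → phonotactically illegal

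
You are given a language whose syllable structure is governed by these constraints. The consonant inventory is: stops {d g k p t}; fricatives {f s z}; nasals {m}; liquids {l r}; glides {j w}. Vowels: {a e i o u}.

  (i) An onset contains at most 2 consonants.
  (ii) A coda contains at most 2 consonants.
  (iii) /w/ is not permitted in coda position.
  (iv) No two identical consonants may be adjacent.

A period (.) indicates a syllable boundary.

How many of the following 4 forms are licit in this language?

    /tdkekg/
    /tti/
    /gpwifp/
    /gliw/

0

/tdkekg/ — violates constraint (i): syllable 1 onset /tdk/ has 3 consonants (> 2) → illicit
/tti/ — violates constraint (iv): adjacent identical consonants /tt/ → illicit
/gpwifp/ — violates constraint (i): syllable 1 onset /gpw/ has 3 consonants (> 2) → illicit
/gliw/ — violates constraint (iii): syllable 1 coda contains /w/ → illicit
No form is licit → 0.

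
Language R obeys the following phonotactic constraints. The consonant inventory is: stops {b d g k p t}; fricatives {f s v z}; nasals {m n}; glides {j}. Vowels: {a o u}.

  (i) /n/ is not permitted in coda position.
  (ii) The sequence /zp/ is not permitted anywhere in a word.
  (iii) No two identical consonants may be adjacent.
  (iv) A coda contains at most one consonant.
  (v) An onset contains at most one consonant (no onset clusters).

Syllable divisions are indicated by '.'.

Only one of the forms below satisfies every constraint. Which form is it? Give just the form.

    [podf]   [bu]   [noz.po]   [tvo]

[bu]

[podf] — violates constraint (iv): syllable 1 coda /df/ has 2 consonants (> 1) → not permitted
[bu] — σ1 onset /b/, coda /∅/ ok → permitted
[noz.po] — violates constraint (ii): contains banned sequence /zp/ → not permitted
[tvo] — violates constraint (v): syllable 1 onset /tv/ has 2 consonants (> 1) → not permitted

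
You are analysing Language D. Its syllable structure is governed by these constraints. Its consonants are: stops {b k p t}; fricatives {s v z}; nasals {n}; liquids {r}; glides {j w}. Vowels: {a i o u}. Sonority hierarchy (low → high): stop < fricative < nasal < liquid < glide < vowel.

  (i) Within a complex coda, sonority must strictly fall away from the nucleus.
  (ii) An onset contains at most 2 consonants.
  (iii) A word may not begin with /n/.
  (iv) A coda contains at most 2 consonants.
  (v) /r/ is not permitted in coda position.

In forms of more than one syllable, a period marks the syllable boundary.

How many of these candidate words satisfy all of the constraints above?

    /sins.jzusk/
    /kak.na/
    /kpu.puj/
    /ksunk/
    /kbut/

/sins.jzusk/ — σ1 onset /s/, coda /ns/ (3→2 falls) ok; σ2 onset /jz/ (2C), coda /sk/ (2→1 falls) ok → well-formed
/kak.na/ — σ1 onset /k/, coda /k/ ok; σ2 onset /n/, coda /∅/ ok → well-formed
/kpu.puj/ — σ1 onset /kp/ (2C), coda /∅/ ok; σ2 onset /p/, coda /j/ ok → well-formed
/ksunk/ — σ1 onset /ks/ (2C), coda /nk/ (3→1 falls) ok → well-formed
/kbut/ — σ1 onset /kb/ (2C), coda /t/ ok → well-formed
Well-formed: /sins.jzusk/, /kak.na/, /kpu.puj/, /ksunk/, /kbut/ → 5.

5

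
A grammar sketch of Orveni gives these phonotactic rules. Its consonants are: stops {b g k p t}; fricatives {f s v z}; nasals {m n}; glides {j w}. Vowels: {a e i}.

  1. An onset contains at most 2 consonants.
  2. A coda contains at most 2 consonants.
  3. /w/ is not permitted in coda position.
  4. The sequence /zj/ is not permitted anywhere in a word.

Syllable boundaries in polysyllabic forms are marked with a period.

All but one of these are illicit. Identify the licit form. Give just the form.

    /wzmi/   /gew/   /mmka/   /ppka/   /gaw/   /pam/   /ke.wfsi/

/wzmi/ — violates constraint 1: syllable 1 onset /wzm/ has 3 consonants (> 2) → illicit
/gew/ — violates constraint 3: syllable 1 coda contains /w/ → illicit
/mmka/ — violates constraint 1: syllable 1 onset /mmk/ has 3 consonants (> 2) → illicit
/ppka/ — violates constraint 1: syllable 1 onset /ppk/ has 3 consonants (> 2) → illicit
/gaw/ — violates constraint 3: syllable 1 coda contains /w/ → illicit
/pam/ — σ1 onset /p/, coda /m/ ok → licit
/ke.wfsi/ — violates constraint 1: syllable 2 onset /wfs/ has 3 consonants (> 2) → illicit

/pam/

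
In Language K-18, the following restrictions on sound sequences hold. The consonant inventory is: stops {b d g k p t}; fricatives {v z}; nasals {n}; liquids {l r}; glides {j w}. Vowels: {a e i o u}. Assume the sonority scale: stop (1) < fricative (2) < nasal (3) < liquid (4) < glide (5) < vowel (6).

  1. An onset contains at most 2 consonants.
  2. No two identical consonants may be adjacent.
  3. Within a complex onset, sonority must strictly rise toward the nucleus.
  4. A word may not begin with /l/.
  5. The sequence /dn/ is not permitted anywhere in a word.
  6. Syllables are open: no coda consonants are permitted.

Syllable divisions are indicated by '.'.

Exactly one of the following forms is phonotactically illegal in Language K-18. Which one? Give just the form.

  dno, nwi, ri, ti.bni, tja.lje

dno

dno — violates constraint 5: contains banned sequence /dn/ → phonotactically illegal
nwi — σ1 onset /nw/ (3→5 rises), coda /∅/ ok → phonotactically legal
ri — σ1 onset /r/, coda /∅/ ok → phonotactically legal
ti.bni — σ1 onset /t/, coda /∅/ ok; σ2 onset /bn/ (1→3 rises), coda /∅/ ok → phonotactically legal
tja.lje — σ1 onset /tj/ (1→5 rises), coda /∅/ ok; σ2 onset /lj/ (4→5 rises), coda /∅/ ok → phonotactically legal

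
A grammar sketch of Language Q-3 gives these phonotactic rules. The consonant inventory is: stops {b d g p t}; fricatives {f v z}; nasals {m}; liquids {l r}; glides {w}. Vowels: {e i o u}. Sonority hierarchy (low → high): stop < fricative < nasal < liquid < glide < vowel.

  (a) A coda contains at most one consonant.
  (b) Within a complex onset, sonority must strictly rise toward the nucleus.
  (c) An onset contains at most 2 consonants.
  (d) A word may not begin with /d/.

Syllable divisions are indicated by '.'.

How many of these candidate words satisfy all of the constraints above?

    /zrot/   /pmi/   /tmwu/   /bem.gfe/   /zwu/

4

/zrot/ — σ1 onset /zr/ (2→4 rises), coda /t/ ok → permitted
/pmi/ — σ1 onset /pm/ (1→3 rises), coda /∅/ ok → permitted
/tmwu/ — violates constraint (c): syllable 1 onset /tmw/ has 3 consonants (> 2) → not permitted
/bem.gfe/ — σ1 onset /b/, coda /m/ ok; σ2 onset /gf/ (1→2 rises), coda /∅/ ok → permitted
/zwu/ — σ1 onset /zw/ (2→5 rises), coda /∅/ ok → permitted
Permitted: /zrot/, /pmi/, /bem.gfe/, /zwu/ → 4.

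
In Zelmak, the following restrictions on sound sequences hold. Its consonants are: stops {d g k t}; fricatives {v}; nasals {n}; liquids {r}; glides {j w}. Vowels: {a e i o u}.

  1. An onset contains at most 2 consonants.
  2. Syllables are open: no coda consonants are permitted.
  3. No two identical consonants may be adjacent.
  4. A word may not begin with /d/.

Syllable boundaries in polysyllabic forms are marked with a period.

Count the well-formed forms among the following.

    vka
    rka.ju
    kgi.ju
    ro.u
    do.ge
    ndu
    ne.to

6

vka — σ1 onset /vk/ (2C), coda /∅/ ok → well-formed
rka.ju — σ1 onset /rk/ (2C), coda /∅/ ok; σ2 onset /j/, coda /∅/ ok → well-formed
kgi.ju — σ1 onset /kg/ (2C), coda /∅/ ok; σ2 onset /j/, coda /∅/ ok → well-formed
ro.u — σ1 onset /r/, coda /∅/ ok; σ2 onset /∅/, coda /∅/ ok → well-formed
do.ge — violates constraint 4: word begins with /d/ → ill-formed
ndu — σ1 onset /nd/ (2C), coda /∅/ ok → well-formed
ne.to — σ1 onset /n/, coda /∅/ ok; σ2 onset /t/, coda /∅/ ok → well-formed
Well-formed: vka, rka.ju, kgi.ju, ro.u, ndu, ne.to → 6.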